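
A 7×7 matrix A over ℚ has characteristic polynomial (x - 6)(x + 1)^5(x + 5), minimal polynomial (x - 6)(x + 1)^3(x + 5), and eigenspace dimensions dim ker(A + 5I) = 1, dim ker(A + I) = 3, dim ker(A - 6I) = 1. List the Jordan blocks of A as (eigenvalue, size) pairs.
Jordan blocks: (-5, 1), (-1, 3), (-1, 1), (-1, 1), (6, 1)

λ = -5: algebraic multiplicity 1 (exponent in χ_A), largest block size 1 (exponent in m_A), 1 block (geometric multiplicity). This forces block sizes [1].
λ = -1: algebraic multiplicity 5 (exponent in χ_A), largest block size 3 (exponent in m_A), 3 blocks (geometric multiplicity). These force block sizes [3, 1, 1].
λ = 6: algebraic multiplicity 1 (exponent in χ_A), largest block size 1 (exponent in m_A), 1 block (geometric multiplicity). This forces block sizes [1].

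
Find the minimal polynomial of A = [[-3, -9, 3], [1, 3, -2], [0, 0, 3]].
m_A(x) = x^2(x - 3)

The characteristic polynomial factors as x^2(x - 3). The minimal polynomial is ∏(x - λ)^{k_λ} where k_λ is the size of the largest Jordan block at λ.

For λ = 0: rank(A) = 2, and the largest Jordan block has size 2 (the smallest k with rank(A^k) = rank(A^(k+1))).
For λ = 3: rank(A - 3I) = 2, and the largest Jordan block has size 1 (the smallest k with rank((A - 3I)^k) = rank((A - 3I)^(k+1))).

So m_A(x) = x^2(x - 3).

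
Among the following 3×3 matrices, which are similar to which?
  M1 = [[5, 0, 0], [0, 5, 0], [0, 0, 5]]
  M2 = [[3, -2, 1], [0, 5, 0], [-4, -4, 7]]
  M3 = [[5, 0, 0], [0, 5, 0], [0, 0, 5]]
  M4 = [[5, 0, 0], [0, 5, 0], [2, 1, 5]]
2 classes: {M1, M3}, {M2, M4}

Characteristic polynomials: χ_{M1} = (x - 5)^3, χ_{M2} = (x - 5)^3, χ_{M3} = (x - 5)^3, χ_{M4} = (x - 5)^3.

{M1, M3}: invariant factors x - 5, x - 5, x - 5.

{M2, M4}: invariant factors x - 5, (x - 5)^2.

Matrices are similar if and only if their invariant-factor lists agree; the partition into similarity classes is {M1, M3}, {M2, M4}.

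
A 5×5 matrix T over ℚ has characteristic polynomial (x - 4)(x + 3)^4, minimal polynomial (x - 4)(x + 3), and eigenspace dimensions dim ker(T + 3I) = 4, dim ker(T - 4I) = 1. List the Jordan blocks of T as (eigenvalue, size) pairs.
Jordan blocks: (-3, 1), (-3, 1), (-3, 1), (-3, 1), (4, 1)

λ = -3: algebraic multiplicity 4 (exponent in χ_T), largest block size 1 (exponent in m_T), 4 blocks (geometric multiplicity). These force block sizes [1, 1, 1, 1].
λ = 4: algebraic multiplicity 1 (exponent in χ_T), largest block size 1 (exponent in m_T), 1 block (geometric multiplicity). This forces block sizes [1].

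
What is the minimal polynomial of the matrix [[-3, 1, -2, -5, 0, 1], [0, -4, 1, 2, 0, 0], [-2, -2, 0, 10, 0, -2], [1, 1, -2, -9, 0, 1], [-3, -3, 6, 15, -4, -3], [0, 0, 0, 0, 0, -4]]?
m_A(x) = (x + 4)^3

The characteristic polynomial factors as (x + 4)^6. The minimal polynomial is ∏(x - λ)^{k_λ} where k_λ is the size of the largest Jordan block at λ.

For λ = -4: rank(A + 4I) = 2, and the largest Jordan block has size 3 (the smallest k with rank((A + 4I)^k) = rank((A + 4I)^(k+1))).

So m_A(x) = (x + 4)^3.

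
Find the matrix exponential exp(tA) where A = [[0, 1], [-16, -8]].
e^{tA} = [[(4*t + 1)*e^{-4*t}, t*e^{-4*t}], [-16*t*e^{-4*t}, (1 - 4*t)*e^{-4*t}]]

A has Jordan form J = [[-4, 1], [0, -4]] with A = PJP^{-1}, so e^{tA} = P e^{tJ} P^{-1}.

For a Jordan block J_k(λ), e^{tJ_k(λ)} = e^{λt} · (I + tN + t^2 N^2/2! + ... + t^{k-1} N^{k-1}/(k-1)!) where N is the nilpotent superdiagonal part.

Assembling the blocks and conjugating back gives the entries of e^{tA} as shown above.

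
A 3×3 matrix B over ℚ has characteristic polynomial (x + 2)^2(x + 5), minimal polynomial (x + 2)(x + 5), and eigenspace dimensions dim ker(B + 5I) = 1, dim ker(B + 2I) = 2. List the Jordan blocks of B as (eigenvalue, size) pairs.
λ = -5: algebraic multiplicity 1 (exponent in χ_B), largest block size 1 (exponent in m_B), 1 block (geometric multiplicity). This forces block sizes [1].
λ = -2: algebraic multiplicity 2 (exponent in χ_B), largest block size 1 (exponent in m_B), 2 blocks (geometric multiplicity). These force block sizes [1, 1].

Jordan blocks: (-5, 1), (-2, 1), (-2, 1)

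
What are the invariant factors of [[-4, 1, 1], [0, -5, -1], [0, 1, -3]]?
x + 4, (x + 4)^2

The Jordan structure of A has elementary divisors (x + 4)^2, (x + 4). Arranging the block sizes at each eigenvalue in decreasing order and taking row products gives the invariant factors.

Invariant factors (smallest first, each dividing the next): x + 4, (x + 4)^2.

Check: the last factor (x + 4)^2 is the minimal polynomial, and the product (x + 4)^3 is the characteristic polynomial.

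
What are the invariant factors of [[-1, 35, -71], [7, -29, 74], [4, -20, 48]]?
(x - 6)^3

The Jordan structure of A has elementary divisors (x - 6)^3. Arranging the block sizes at each eigenvalue in decreasing order and taking row products gives the invariant factors.

Invariant factors (smallest first, each dividing the next): (x - 6)^3.

Check: the last factor (x - 6)^3 is the minimal polynomial, and the product (x - 6)^3 is the characteristic polynomial.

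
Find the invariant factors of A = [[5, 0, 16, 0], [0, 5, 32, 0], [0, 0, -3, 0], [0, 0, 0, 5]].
x - 5, x - 5, (x - 5)(x + 3)

The Jordan structure of A has elementary divisors (x + 3), (x - 5), (x - 5), (x - 5). Arranging the block sizes at each eigenvalue in decreasing order and taking row products gives the invariant factors.

Invariant factors (smallest first, each dividing the next): x - 5, x - 5, (x - 5)(x + 3).

Check: the last factor (x - 5)(x + 3) is the minimal polynomial, and the product (x - 5)^3(x + 3) is the characteristic polynomial.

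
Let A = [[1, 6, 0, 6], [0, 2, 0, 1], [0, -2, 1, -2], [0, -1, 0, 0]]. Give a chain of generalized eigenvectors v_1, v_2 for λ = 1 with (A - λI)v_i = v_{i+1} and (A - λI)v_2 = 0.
v_1 = [[3, 1, -1, 0]]^T, v_2 = [[6, 1, -2, -1]]^T

We seek v_1 ∈ ker((A - I)^2) \ ker(A - I), then set v_{i+1} = (A - I) v_i.

One such chain is v_1 = [[3, 1, -1, 0]]^T, v_2 = [[6, 1, -2, -1]]^T. Check: (A - I) v_2 = [[0, 0, 0, 0]]^T = 0.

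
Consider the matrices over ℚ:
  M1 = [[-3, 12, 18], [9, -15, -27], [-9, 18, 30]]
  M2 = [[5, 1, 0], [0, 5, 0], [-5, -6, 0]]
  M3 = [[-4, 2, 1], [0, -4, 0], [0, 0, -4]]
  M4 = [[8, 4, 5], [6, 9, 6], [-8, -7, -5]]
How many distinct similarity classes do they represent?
Characteristic polynomials: χ_{M1} = (x - 6)(x - 3)^2, χ_{M2} = x(x - 5)^2, χ_{M3} = (x + 4)^3, χ_{M4} = (x - 6)(x - 3)^2.

{M1}: invariant factors x - 3, (x - 6)(x - 3).

{M2}: invariant factors x(x - 5)^2.

{M3}: invariant factors x + 4, (x + 4)^2.

{M4}: invariant factors (x - 6)(x - 3)^2.

Matrices are similar if and only if their invariant-factor lists agree; the partition into similarity classes is {M1}, {M2}, {M3}, {M4}.

4 classes: {M1}, {M2}, {M3}, {M4}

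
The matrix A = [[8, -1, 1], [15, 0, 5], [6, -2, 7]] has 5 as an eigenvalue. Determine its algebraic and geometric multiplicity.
algebraic multiplicity 3, geometric multiplicity 2

The characteristic polynomial is (x - 5)^3, so the factor x - 5 appears with exponent 3: the algebraic multiplicity is 3.

rank(A - 5I) = 1, so the eigenspace has dimension 3 - 1 = 2: the geometric multiplicity is 2.

Since 2 < 3, A is not diagonalizable.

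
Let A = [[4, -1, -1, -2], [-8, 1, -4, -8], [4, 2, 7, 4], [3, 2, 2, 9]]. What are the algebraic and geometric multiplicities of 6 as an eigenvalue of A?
algebraic multiplicity 1, geometric multiplicity 1

The characteristic polynomial is (x - 6)(x - 5)^3, so the factor x - 6 appears with exponent 1: the algebraic multiplicity is 1.

rank(A - 6I) = 3, so the eigenspace has dimension 4 - 3 = 1: the geometric multiplicity is 1.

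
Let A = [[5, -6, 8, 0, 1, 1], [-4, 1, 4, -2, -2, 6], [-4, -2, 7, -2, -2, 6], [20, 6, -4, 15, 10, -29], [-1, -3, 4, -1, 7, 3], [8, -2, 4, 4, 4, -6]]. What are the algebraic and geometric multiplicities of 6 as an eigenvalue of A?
algebraic multiplicity 3, geometric multiplicity 1

The characteristic polynomial is (x - 6)^3(x - 5)(x - 3)^2, so the factor x - 6 appears with exponent 3: the algebraic multiplicity is 3.

rank(A - 6I) = 5, so the eigenspace has dimension 6 - 5 = 1: the geometric multiplicity is 1.

Since 1 < 3, A is not diagonalizable.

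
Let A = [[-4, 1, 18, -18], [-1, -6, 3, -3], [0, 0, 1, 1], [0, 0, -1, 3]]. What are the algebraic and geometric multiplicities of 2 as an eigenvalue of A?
The characteristic polynomial is (x - 2)^2(x + 5)^2, so the factor x - 2 appears with exponent 2: the algebraic multiplicity is 2.

rank(A - 2I) = 3, so the eigenspace has dimension 4 - 3 = 1: the geometric multiplicity is 1.

Since 1 < 2, A is not diagonalizable.

algebraic multiplicity 2, geometric multiplicity 1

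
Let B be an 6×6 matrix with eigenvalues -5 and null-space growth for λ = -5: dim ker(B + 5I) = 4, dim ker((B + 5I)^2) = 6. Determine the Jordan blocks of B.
λ = -5: successive nullity increments [4, 2] count blocks of size ≥ k; block sizes are [2, 2, 1, 1].

Jordan blocks: (-5, 2), (-5, 2), (-5, 1), (-5, 1)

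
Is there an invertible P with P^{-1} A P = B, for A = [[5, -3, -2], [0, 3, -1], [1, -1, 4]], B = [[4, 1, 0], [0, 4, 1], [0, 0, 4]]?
Yes.

Two matrices over a field are similar if and only if they have the same invariant factors.

Both A and B have characteristic polynomial (x - 4)^3 and minimal polynomial (x - 4)^3. Computing further, both have invariant factors (x - 4)^3. Hence A and B are similar.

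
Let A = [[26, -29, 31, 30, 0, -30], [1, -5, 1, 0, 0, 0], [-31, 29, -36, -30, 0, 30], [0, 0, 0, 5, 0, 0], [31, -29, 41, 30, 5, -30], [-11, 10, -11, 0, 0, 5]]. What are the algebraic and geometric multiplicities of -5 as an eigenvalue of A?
algebraic multiplicity 3, geometric multiplicity 1

The characteristic polynomial is (x - 5)^3(x + 5)^3, so the factor x + 5 appears with exponent 3: the algebraic multiplicity is 3.

rank(A + 5I) = 5, so the eigenspace has dimension 6 - 5 = 1: the geometric multiplicity is 1.

Since 1 < 3, A is not diagonalizable.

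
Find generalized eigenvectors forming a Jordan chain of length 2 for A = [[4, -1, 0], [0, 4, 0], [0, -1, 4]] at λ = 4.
v_1 = [[-5, 1, -2]]^T, v_2 = [[-1, 0, -1]]^T

We seek v_1 ∈ ker((A - 4I)^2) \ ker(A - 4I), then set v_{i+1} = (A - 4I) v_i.

One such chain is v_1 = [[-5, 1, -2]]^T, v_2 = [[-1, 0, -1]]^T. Check: (A - 4I) v_2 = [[0, 0, 0]]^T = 0.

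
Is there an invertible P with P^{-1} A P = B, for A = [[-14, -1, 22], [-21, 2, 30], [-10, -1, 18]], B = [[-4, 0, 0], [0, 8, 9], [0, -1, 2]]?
Yes.

Two matrices over a field are similar if and only if they have the same invariant factors.

Both A and B have characteristic polynomial (x - 5)^2(x + 4) and minimal polynomial (x - 5)^2(x + 4). Computing further, both have invariant factors (x - 5)^2(x + 4). Hence A and B are similar.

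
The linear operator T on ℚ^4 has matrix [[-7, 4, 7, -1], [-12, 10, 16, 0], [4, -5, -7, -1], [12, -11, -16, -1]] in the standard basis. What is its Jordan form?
J = [[-2, 0, 0, 0], [0, -1, 1, 0], [0, 0, -1, 1], [0, 0, 0, -1]]

The characteristic polynomial is det(xI - A) = (x + 1)^3(x + 2), so the eigenvalues are -2 (algebraic multiplicity 1), -1 (algebraic multiplicity 3).

For λ = -2: algebraic multiplicity 1 gives one 1×1 block.

For λ = -1: rank(A + I) = 3, rank((A + I)^2) = 2, rank((A + I)^3) = 1. The eigenspace has dimension 4 - 3 = 1, so there is 1 Jordan block; the rank sequence gives block sizes [3].

Assembling the blocks gives the Jordan form J above.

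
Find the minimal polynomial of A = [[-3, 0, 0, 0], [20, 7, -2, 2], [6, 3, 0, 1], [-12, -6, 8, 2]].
m_A(x) = (x - 4)^2(x - 1)(x + 3)

The characteristic polynomial factors as (x - 4)^2(x - 1)(x + 3). The minimal polynomial is ∏(x - λ)^{k_λ} where k_λ is the size of the largest Jordan block at λ.

For λ = -3: rank(A + 3I) = 3, and the largest Jordan block has size 1 (the smallest k with rank((A + 3I)^k) = rank((A + 3I)^(k+1))).
For λ = 1: rank(A - I) = 3, and the largest Jordan block has size 1 (the smallest k with rank((A - I)^k) = rank((A - I)^(k+1))).
For λ = 4: rank(A - 4I) = 3, and the largest Jordan block has size 2 (the smallest k with rank((A - 4I)^k) = rank((A - 4I)^(k+1))).

So m_A(x) = (x - 4)^2(x - 1)(x + 3).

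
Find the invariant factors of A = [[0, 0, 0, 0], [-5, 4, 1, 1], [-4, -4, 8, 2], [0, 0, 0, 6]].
The Jordan structure of A has elementary divisors x, (x - 6)^2, (x - 6). Arranging the block sizes at each eigenvalue in decreasing order and taking row products gives the invariant factors.

Invariant factors (smallest first, each dividing the next): x - 6, x(x - 6)^2.

Check: the last factor x(x - 6)^2 is the minimal polynomial, and the product x(x - 6)^3 is the characteristic polynomial.

x - 6, x(x - 6)^2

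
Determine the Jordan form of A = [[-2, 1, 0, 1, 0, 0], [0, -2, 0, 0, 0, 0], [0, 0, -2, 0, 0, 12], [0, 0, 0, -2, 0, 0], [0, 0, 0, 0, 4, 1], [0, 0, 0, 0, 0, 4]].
J = [[-2, 1, 0, 0, 0, 0], [0, -2, 0, 0, 0, 0], [0, 0, -2, 0, 0, 0], [0, 0, 0, -2, 0, 0], [0, 0, 0, 0, 4, 1], [0, 0, 0, 0, 0, 4]]

The characteristic polynomial is det(xI - A) = (x - 4)^2(x + 2)^4, so the eigenvalues are -2 (algebraic multiplicity 4), 4 (algebraic multiplicity 2).

For λ = -2: rank(A + 2I) = 3, rank((A + 2I)^2) = 2. The eigenspace has dimension 6 - 3 = 3, so there are 3 Jordan blocks; the rank sequence gives block sizes [2, 1, 1].

For λ = 4: rank(A - 4I) = 5, rank((A - 4I)^2) = 4. The eigenspace has dimension 6 - 5 = 1, so there is 1 Jordan block; the rank sequence gives block sizes [2].

Assembling the blocks gives the Jordan form J above.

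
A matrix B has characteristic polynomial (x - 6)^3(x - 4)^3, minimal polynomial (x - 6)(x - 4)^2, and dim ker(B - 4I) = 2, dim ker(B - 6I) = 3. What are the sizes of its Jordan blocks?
Jordan blocks: (4, 2), (4, 1), (6, 1), (6, 1), (6, 1)

λ = 4: algebraic multiplicity 3 (exponent in χ_B), largest block size 2 (exponent in m_B), 2 blocks (geometric multiplicity). These force block sizes [2, 1].
λ = 6: algebraic multiplicity 3 (exponent in χ_B), largest block size 1 (exponent in m_B), 3 blocks (geometric multiplicity). These force block sizes [1, 1, 1].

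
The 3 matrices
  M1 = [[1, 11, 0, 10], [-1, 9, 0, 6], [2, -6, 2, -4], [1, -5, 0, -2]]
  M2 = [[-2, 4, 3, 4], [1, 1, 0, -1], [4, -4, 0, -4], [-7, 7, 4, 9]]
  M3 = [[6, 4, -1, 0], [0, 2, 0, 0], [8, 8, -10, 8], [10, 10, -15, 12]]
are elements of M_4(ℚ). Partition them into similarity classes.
Characteristic polynomials: χ_{M1} = (x - 4)(x - 2)^3, χ_{M2} = (x - 2)^4, χ_{M3} = (x - 4)(x - 2)^3.

{M1, M3}: invariant factors x - 2, (x - 4)(x - 2)^2.

{M2}: invariant factors x - 2, (x - 2)^3.

Matrices are similar if and only if their invariant-factor lists agree; the partition into similarity classes is {M1, M3}, {M2}.

2 classes: {M1, M3}, {M2}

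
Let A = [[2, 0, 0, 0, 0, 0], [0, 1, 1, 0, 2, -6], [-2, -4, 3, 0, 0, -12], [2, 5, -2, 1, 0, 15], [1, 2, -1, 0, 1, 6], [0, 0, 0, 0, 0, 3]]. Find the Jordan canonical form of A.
J = [[1, 1, 0, 0, 0, 0], [0, 1, 1, 0, 0, 0], [0, 0, 1, 0, 0, 0], [0, 0, 0, 2, 0, 0], [0, 0, 0, 0, 3, 0], [0, 0, 0, 0, 0, 3]]

The characteristic polynomial is det(xI - A) = (x - 3)^2(x - 2)(x - 1)^3, so the eigenvalues are 1 (algebraic multiplicity 3), 2 (algebraic multiplicity 1), 3 (algebraic multiplicity 2).

For λ = 1: rank(A - I) = 5, rank((A - I)^2) = 4, rank((A - I)^3) = 3. The eigenspace has dimension 6 - 5 = 1, so there is 1 Jordan block; the rank sequence gives block sizes [3].

For λ = 2: algebraic multiplicity 1 gives one 1×1 block.

For λ = 3: rank(A - 3I) = 4. The eigenspace has dimension 6 - 4 = 2, so there are 2 Jordan blocks; the rank sequence gives block sizes [1, 1].

Assembling the blocks gives the Jordan form J above.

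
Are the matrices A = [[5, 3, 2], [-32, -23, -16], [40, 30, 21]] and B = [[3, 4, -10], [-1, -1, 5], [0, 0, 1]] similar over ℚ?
Two matrices over a field are similar if and only if they have the same invariant factors.

Both A and B have characteristic polynomial (x - 1)^3 and minimal polynomial (x - 1)^2. Computing further, both have invariant factors x - 1, (x - 1)^2. Hence A and B are similar.

Yes.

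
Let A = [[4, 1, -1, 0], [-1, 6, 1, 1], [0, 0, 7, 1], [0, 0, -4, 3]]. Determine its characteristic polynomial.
χ_A(x) = (x - 5)^4

xI - A = [[x - 4, -1, 1, 0], [1, x - 6, -1, -1], [0, 0, x - 7, -1], [0, 0, 4, x - 3]].

Expanding det(xI - A) along the first row:
det(xI - A) = + (x - 4)·det([[x - 6, -1, -1], [0, x - 7, -1], [0, 4, x - 3]]) - (-1)·det([[1, -1, -1], [0, x - 7, -1], [0, 4, x - 3]]) + (1)·det([[1, x - 6, -1], [0, 0, -1], [0, 0, x - 3]]) - (0)·det([[1, x - 6, -1], [0, 0, x - 7], [0, 0, 4]]).

Evaluating gives χ_A(x) = x^4 - 20x^3 + 150x^2 - 500x + 625 = (x - 5)^4.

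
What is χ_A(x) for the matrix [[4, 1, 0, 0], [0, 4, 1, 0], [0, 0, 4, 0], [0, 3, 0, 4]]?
χ_A(x) = (x - 4)^4

xI - A = [[x - 4, -1, 0, 0], [0, x - 4, -1, 0], [0, 0, x - 4, 0], [0, -3, 0, x - 4]].

Expanding det(xI - A) along the first row:
det(xI - A) = + (x - 4)·det([[x - 4, -1, 0], [0, x - 4, 0], [-3, 0, x - 4]]) - (-1)·det([[0, -1, 0], [0, x - 4, 0], [0, 0, x - 4]]) + (0)·det([[0, x - 4, 0], [0, 0, 0], [0, -3, x - 4]]) - (0)·det([[0, x - 4, -1], [0, 0, x - 4], [0, -3, 0]]).

Evaluating gives χ_A(x) = x^4 - 16x^3 + 96x^2 - 256x + 256 = (x - 4)^4.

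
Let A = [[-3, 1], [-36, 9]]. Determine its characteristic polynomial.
xI - A = [[x + 3, -1], [36, x - 9]].

Expanding det(xI - A) along the first row:
det(xI - A) = + (x + 3)·det([[x - 9]]) - (-1)·det([[36]]).

Evaluating gives χ_A(x) = x^2 - 6x + 9 = (x - 3)^2.

χ_A(x) = (x - 3)^2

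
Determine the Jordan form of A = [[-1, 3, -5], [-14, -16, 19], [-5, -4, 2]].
J = [[-5, 1, 0], [0, -5, 1], [0, 0, -5]]

The characteristic polynomial is det(xI - A) = (x + 5)^3, so the eigenvalues are -5 (algebraic multiplicity 3).

For λ = -5: rank(A + 5I) = 2, rank((A + 5I)^2) = 1, rank((A + 5I)^3) = 0. The eigenspace has dimension 3 - 2 = 1, so there is 1 Jordan block; the rank sequence gives block sizes [3].

Assembling the blocks gives the Jordan form J above.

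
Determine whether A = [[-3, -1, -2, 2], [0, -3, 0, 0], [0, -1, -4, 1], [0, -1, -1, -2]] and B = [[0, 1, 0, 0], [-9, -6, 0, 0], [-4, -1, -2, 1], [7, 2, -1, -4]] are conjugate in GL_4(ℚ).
Yes.

Two matrices over a field are similar if and only if they have the same invariant factors.

Both A and B have characteristic polynomial (x + 3)^4 and minimal polynomial (x + 3)^2. Computing further, both have invariant factors (x + 3)^2, (x + 3)^2. Hence A and B are similar.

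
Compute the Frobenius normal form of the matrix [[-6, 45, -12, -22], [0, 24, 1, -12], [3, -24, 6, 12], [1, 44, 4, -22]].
The invariant factors of A (the non-unit diagonal entries of the Smith normal form of xI - A over ℚ[x]) are (x - 1)(x + 2)(x^2 - 3x + 3), each dividing the next. The characteristic polynomial is their product, (x - 1)(x + 2)(x^2 - 3x + 3).

The rational canonical form is the block-diagonal matrix of companion matrices C(f_i):
R = [[0, 0, 0, 6], [1, 0, 0, -9], [0, 1, 0, 2], [0, 0, 1, 2]].

Note the characteristic polynomial does not split into linear factors over ℚ, so A has no Jordan form over ℚ; the rational canonical form exists over any field.

R = [[0, 0, 0, 6], [1, 0, 0, -9], [0, 1, 0, 2], [0, 0, 1, 2]]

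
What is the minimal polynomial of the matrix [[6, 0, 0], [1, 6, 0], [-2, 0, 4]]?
m_A(x) = (x - 6)^2(x - 4)

The characteristic polynomial factors as (x - 6)^2(x - 4). The minimal polynomial is ∏(x - λ)^{k_λ} where k_λ is the size of the largest Jordan block at λ.

For λ = 4: rank(A - 4I) = 2, and the largest Jordan block has size 1 (the smallest k with rank((A - 4I)^k) = rank((A - 4I)^(k+1))).
For λ = 6: rank(A - 6I) = 2, and the largest Jordan block has size 2 (the smallest k with rank((A - 6I)^k) = rank((A - 6I)^(k+1))).

So m_A(x) = (x - 6)^2(x - 4).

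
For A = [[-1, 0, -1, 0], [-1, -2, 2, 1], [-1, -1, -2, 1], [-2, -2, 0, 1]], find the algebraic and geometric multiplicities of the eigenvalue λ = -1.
algebraic multiplicity 4, geometric multiplicity 2

The characteristic polynomial is (x + 1)^4, so the factor x + 1 appears with exponent 4: the algebraic multiplicity is 4.

rank(A + I) = 2, so the eigenspace has dimension 4 - 2 = 2: the geometric multiplicity is 2.

Since 2 < 4, A is not diagonalizable.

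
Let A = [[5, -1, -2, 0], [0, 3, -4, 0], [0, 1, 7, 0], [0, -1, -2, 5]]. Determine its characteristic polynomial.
xI - A = [[x - 5, 1, 2, 0], [0, x - 3, 4, 0], [0, -1, x - 7, 0], [0, 1, 2, x - 5]].

Expanding det(xI - A) along the first row:
det(xI - A) = + (x - 5)·det([[x - 3, 4, 0], [-1, x - 7, 0], [1, 2, x - 5]]) - (1)·det([[0, 4, 0], [0, x - 7, 0], [0, 2, x - 5]]) + (2)·det([[0, x - 3, 0], [0, -1, 0], [0, 1, x - 5]]) - (0)·det([[0, x - 3, 4], [0, -1, x - 7], [0, 1, 2]]).

Evaluating gives χ_A(x) = x^4 - 20x^3 + 150x^2 - 500x + 625 = (x - 5)^4.

χ_A(x) = (x - 5)^4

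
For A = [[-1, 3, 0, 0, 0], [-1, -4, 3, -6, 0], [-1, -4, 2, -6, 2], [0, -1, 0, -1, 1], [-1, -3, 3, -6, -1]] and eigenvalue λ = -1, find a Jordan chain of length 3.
We seek v_1 ∈ ker((A + I)^3) \ ker((A + I)^2), then set v_{i+1} = (A + I) v_i.

One such chain is v_1 = [[2, 0, 1, 0, 0]]^T, v_2 = [[0, 1, 1, 0, 1]]^T, v_3 = [[3, 0, 1, 0, 0]]^T. Check: (A + I) v_3 = [[0, 0, 0, 0, 0]]^T = 0.

v_1 = [[2, 0, 1, 0, 0]]^T, v_2 = [[0, 1, 1, 0, 1]]^T, v_3 = [[3, 0, 1, 0, 0]]^T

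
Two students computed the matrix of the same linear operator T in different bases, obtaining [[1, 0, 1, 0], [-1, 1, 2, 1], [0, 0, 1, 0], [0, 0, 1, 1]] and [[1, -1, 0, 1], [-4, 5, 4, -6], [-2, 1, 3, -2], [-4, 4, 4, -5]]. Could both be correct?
Two matrices over a field are similar if and only if they have the same invariant factors.

Both A and B have characteristic polynomial (x - 1)^4 and minimal polynomial (x - 1)^2. Computing further, both have invariant factors (x - 1)^2, (x - 1)^2. Hence A and B are similar.

Yes.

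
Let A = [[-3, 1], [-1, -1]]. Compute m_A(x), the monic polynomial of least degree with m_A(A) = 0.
m_A(x) = (x + 2)^2

The characteristic polynomial factors as (x + 2)^2. The minimal polynomial is ∏(x - λ)^{k_λ} where k_λ is the size of the largest Jordan block at λ.

For λ = -2: rank(A + 2I) = 1, and the largest Jordan block has size 2 (the smallest k with rank((A + 2I)^k) = rank((A + 2I)^(k+1))).

So m_A(x) = (x + 2)^2.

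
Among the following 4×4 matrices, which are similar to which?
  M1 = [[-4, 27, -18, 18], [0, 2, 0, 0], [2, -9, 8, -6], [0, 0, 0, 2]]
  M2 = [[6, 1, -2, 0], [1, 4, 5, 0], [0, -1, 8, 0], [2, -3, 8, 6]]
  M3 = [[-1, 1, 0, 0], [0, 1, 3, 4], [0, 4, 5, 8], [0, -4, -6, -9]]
3 classes: {M1}, {M2}, {M3}

Characteristic polynomials: χ_{M1} = (x - 2)^4, χ_{M2} = (x - 6)^4, χ_{M3} = (x + 1)^4.

{M1}: invariant factors x - 2, x - 2, (x - 2)^2.

{M2}: invariant factors x - 6, (x - 6)^3.

{M3}: invariant factors x + 1, (x + 1)^3.

Matrices are similar if and only if their invariant-factor lists agree; the partition into similarity classes is {M1}, {M2}, {M3}.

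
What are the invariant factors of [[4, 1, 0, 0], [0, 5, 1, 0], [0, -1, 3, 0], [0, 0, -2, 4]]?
x - 4, (x - 4)^3

The Jordan structure of A has elementary divisors (x - 4)^3, (x - 4). Arranging the block sizes at each eigenvalue in decreasing order and taking row products gives the invariant factors.

Invariant factors (smallest first, each dividing the next): x - 4, (x - 4)^3.

Check: the last factor (x - 4)^3 is the minimal polynomial, and the product (x - 4)^4 is the characteristic polynomial.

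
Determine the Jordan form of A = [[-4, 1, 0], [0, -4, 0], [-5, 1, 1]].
J = [[-4, 1, 0], [0, -4, 0], [0, 0, 1]]

The characteristic polynomial is det(xI - A) = (x - 1)(x + 4)^2, so the eigenvalues are -4 (algebraic multiplicity 2), 1 (algebraic multiplicity 1).

For λ = -4: rank(A + 4I) = 2, rank((A + 4I)^2) = 1. The eigenspace has dimension 3 - 2 = 1, so there is 1 Jordan block; the rank sequence gives block sizes [2].

For λ = 1: algebraic multiplicity 1 gives one 1×1 block.

Assembling the blocks gives the Jordan form J above.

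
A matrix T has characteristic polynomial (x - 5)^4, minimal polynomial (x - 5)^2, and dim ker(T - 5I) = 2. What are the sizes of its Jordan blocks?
Jordan blocks: (5, 2), (5, 2)

λ = 5: algebraic multiplicity 4 (exponent in χ_T), largest block size 2 (exponent in m_T), 2 blocks (geometric multiplicity). These force block sizes [2, 2].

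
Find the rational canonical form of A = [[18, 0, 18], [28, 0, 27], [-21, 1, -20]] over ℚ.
The invariant factors of A (the non-unit diagonal entries of the Smith normal form of xI - A over ℚ[x]) are (x - 3)(x + 2)(x + 3), each dividing the next. The characteristic polynomial is their product, (x - 3)(x + 2)(x + 3).

The rational canonical form is the block-diagonal matrix of companion matrices C(f_i):
R = [[0, 0, 18], [1, 0, 9], [0, 1, -2]].

R = [[0, 0, 18], [1, 0, 9], [0, 1, -2]]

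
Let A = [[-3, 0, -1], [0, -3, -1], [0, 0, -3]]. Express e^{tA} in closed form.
e^{tA} = [[e^{-3*t}, 0, -t*e^{-3*t}], [0, e^{-3*t}, -t*e^{-3*t}], [0, 0, e^{-3*t}]]

A has Jordan form J = [[-3, 1, 0], [0, -3, 0], [0, 0, -3]] with A = PJP^{-1}, so e^{tA} = P e^{tJ} P^{-1}.

For a Jordan block J_k(λ), e^{tJ_k(λ)} = e^{λt} · (I + tN + t^2 N^2/2! + ... + t^{k-1} N^{k-1}/(k-1)!) where N is the nilpotent superdiagonal part.

Assembling the blocks and conjugating back gives the entries of e^{tA} as shown above.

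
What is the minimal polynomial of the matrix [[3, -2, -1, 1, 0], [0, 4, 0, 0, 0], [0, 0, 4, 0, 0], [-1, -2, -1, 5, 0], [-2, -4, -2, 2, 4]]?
The characteristic polynomial factors as (x - 4)^5. The minimal polynomial is ∏(x - λ)^{k_λ} where k_λ is the size of the largest Jordan block at λ.

For λ = 4: rank(A - 4I) = 1, and the largest Jordan block has size 2 (the smallest k with rank((A - 4I)^k) = rank((A - 4I)^(k+1))).

So m_A(x) = (x - 4)^2.

m_A(x) = (x - 4)^2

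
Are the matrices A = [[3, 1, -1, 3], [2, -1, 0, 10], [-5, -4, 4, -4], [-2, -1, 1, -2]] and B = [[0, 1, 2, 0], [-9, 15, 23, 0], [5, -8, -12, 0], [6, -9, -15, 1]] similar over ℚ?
Two matrices over a field are similar if and only if they have the same invariant factors.

Both A and B have characteristic polynomial (x - 1)^4 and minimal polynomial (x - 1)^3. Computing further, both have invariant factors x - 1, (x - 1)^3. Hence A and B are similar.

Yes.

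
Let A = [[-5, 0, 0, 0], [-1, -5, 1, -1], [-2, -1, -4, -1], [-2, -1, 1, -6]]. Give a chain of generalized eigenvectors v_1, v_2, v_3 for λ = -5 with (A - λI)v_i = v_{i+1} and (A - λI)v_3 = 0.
v_1 = [[2, 0, 3, 0]]^T, v_2 = [[0, 1, -1, -1]]^T, v_3 = [[0, 0, -1, -1]]^T

We seek v_1 ∈ ker((A + 5I)^3) \ ker((A + 5I)^2), then set v_{i+1} = (A + 5I) v_i.

One such chain is v_1 = [[2, 0, 3, 0]]^T, v_2 = [[0, 1, -1, -1]]^T, v_3 = [[0, 0, -1, -1]]^T. Check: (A + 5I) v_3 = [[0, 0, 0, 0]]^T = 0.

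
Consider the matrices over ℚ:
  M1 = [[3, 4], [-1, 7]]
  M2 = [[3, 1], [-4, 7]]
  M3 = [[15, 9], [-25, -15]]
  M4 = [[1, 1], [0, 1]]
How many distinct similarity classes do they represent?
3 classes: {M1, M2}, {M3}, {M4}

Characteristic polynomials: χ_{M1} = (x - 5)^2, χ_{M2} = (x - 5)^2, χ_{M3} = x^2, χ_{M4} = (x - 1)^2.

{M1, M2}: invariant factors (x - 5)^2.

{M3}: invariant factors x^2.

{M4}: invariant factors (x - 1)^2.

Matrices are similar if and only if their invariant-factor lists agree; the partition into similarity classes is {M1, M2}, {M3}, {M4}.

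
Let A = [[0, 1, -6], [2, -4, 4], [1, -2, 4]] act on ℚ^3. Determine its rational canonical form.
The invariant factors of A (the non-unit diagonal entries of the Smith normal form of xI - A over ℚ[x]) are x^3 - 4x + 4, each dividing the next. The characteristic polynomial is their product, x^3 - 4x + 4.

The rational canonical form is the block-diagonal matrix of companion matrices C(f_i):
R = [[0, 0, -4], [1, 0, 4], [0, 1, 0]].

Note the characteristic polynomial does not split into linear factors over ℚ, so A has no Jordan form over ℚ; the rational canonical form exists over any field.

R = [[0, 0, -4], [1, 0, 4], [0, 1, 0]]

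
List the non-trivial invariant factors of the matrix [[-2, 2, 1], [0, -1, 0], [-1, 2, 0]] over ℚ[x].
The Jordan structure of A has elementary divisors (x + 1)^2, (x + 1). Arranging the block sizes at each eigenvalue in decreasing order and taking row products gives the invariant factors.

Invariant factors (smallest first, each dividing the next): x + 1, (x + 1)^2.

Check: the last factor (x + 1)^2 is the minimal polynomial, and the product (x + 1)^3 is the characteristic polynomial.

x + 1, (x + 1)^2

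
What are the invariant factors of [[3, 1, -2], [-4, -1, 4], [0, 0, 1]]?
x - 1, (x - 1)^2

The Jordan structure of A has elementary divisors (x - 1)^2, (x - 1). Arranging the block sizes at each eigenvalue in decreasing order and taking row products gives the invariant factors.

Invariant factors (smallest first, each dividing the next): x - 1, (x - 1)^2.

Check: the last factor (x - 1)^2 is the minimal polynomial, and the product (x - 1)^3 is the characteristic polynomial.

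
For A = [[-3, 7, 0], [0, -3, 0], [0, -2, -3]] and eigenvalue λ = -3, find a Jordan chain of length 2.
v_1 = [[14, 1, -4]]^T, v_2 = [[7, 0, -2]]^T

We seek v_1 ∈ ker((A + 3I)^2) \ ker(A + 3I), then set v_{i+1} = (A + 3I) v_i.

One such chain is v_1 = [[14, 1, -4]]^T, v_2 = [[7, 0, -2]]^T. Check: (A + 3I) v_2 = [[0, 0, 0]]^T = 0.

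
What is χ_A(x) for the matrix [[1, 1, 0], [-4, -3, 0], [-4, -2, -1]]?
χ_A(x) = (x + 1)^3

xI - A = [[x - 1, -1, 0], [4, x + 3, 0], [4, 2, x + 1]].

Expanding det(xI - A) along the first row:
det(xI - A) = + (x - 1)·det([[x + 3, 0], [2, x + 1]]) - (-1)·det([[4, 0], [4, x + 1]]) + (0)·det([[4, x + 3], [4, 2]]).

Evaluating gives χ_A(x) = x^3 + 3x^2 + 3x + 1 = (x + 1)^3.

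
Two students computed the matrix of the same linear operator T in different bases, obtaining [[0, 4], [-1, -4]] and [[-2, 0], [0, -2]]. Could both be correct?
No.

Both have characteristic polynomial (x + 2)^2, but the minimal polynomial of A is (x + 2)^2 while the minimal polynomial of B is x + 2. The minimal polynomial is a similarity invariant, so A and B are not similar.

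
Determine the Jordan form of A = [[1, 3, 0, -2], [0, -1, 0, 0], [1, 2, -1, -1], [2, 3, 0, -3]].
The characteristic polynomial is det(xI - A) = (x + 1)^4, so the eigenvalues are -1 (algebraic multiplicity 4).

For λ = -1: rank(A + I) = 2, rank((A + I)^2) = 0. The eigenspace has dimension 4 - 2 = 2, so there are 2 Jordan blocks; the rank sequence gives block sizes [2, 2].

Assembling the blocks gives the Jordan form J above.

J = [[-1, 1, 0, 0], [0, -1, 0, 0], [0, 0, -1, 1], [0, 0, 0, -1]]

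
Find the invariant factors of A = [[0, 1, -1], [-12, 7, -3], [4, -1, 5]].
The Jordan structure of A has elementary divisors (x - 4)^2, (x - 4). Arranging the block sizes at each eigenvalue in decreasing order and taking row products gives the invariant factors.

Invariant factors (smallest first, each dividing the next): x - 4, (x - 4)^2.

Check: the last factor (x - 4)^2 is the minimal polynomial, and the product (x - 4)^3 is the characteristic polynomial.

x - 4, (x - 4)^2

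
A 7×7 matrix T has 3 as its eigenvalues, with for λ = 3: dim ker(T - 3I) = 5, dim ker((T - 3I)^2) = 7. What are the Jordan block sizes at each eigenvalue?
Jordan blocks: (3, 2), (3, 2), (3, 1), (3, 1), (3, 1)

λ = 3: successive nullity increments [5, 2] count blocks of size ≥ k; block sizes are [2, 2, 1, 1, 1].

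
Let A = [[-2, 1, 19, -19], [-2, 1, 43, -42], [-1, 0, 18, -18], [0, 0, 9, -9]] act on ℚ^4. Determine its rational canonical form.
The invariant factors of A (the non-unit diagonal entries of the Smith normal form of xI - A over ℚ[x]) are (x^2 - 4x - 3)^2, each dividing the next. The characteristic polynomial is their product, (x^2 - 4x - 3)^2.

The rational canonical form is the block-diagonal matrix of companion matrices C(f_i):
R = [[0, 0, 0, -9], [1, 0, 0, -24], [0, 1, 0, -10], [0, 0, 1, 8]].

Note the characteristic polynomial does not split into linear factors over ℚ, so A has no Jordan form over ℚ; the rational canonical form exists over any field.

R = [[0, 0, 0, -9], [1, 0, 0, -24], [0, 1, 0, -10], [0, 0, 1, 8]]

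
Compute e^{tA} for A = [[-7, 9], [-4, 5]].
e^{tA} = [[(1 - 6*t)*e^{-t}, 9*t*e^{-t}], [-4*t*e^{-t}, (6*t + 1)*e^{-t}]]

A has Jordan form J = [[-1, 1], [0, -1]] with A = PJP^{-1}, so e^{tA} = P e^{tJ} P^{-1}.

For a Jordan block J_k(λ), e^{tJ_k(λ)} = e^{λt} · (I + tN + t^2 N^2/2! + ... + t^{k-1} N^{k-1}/(k-1)!) where N is the nilpotent superdiagonal part.

Assembling the blocks and conjugating back gives the entries of e^{tA} as shown above.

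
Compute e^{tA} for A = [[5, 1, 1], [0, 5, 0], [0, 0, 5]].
A has Jordan form J = [[5, 1, 0], [0, 5, 0], [0, 0, 5]] with A = PJP^{-1}, so e^{tA} = P e^{tJ} P^{-1}.

For a Jordan block J_k(λ), e^{tJ_k(λ)} = e^{λt} · (I + tN + t^2 N^2/2! + ... + t^{k-1} N^{k-1}/(k-1)!) where N is the nilpotent superdiagonal part.

Assembling the blocks and conjugating back gives the entries of e^{tA} as shown above.

e^{tA} = [[e^{5*t}, t*e^{5*t}, t*e^{5*t}], [0, e^{5*t}, 0], [0, 0, e^{5*t}]]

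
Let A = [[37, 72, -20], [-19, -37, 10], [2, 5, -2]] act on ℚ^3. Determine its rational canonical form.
The invariant factors of A (the non-unit diagonal entries of the Smith normal form of xI - A over ℚ[x]) are (x - 3)(x + 1)(x + 4), each dividing the next. The characteristic polynomial is their product, (x - 3)(x + 1)(x + 4).

The rational canonical form is the block-diagonal matrix of companion matrices C(f_i):
R = [[0, 0, 12], [1, 0, 11], [0, 1, -2]].

R = [[0, 0, 12], [1, 0, 11], [0, 1, -2]]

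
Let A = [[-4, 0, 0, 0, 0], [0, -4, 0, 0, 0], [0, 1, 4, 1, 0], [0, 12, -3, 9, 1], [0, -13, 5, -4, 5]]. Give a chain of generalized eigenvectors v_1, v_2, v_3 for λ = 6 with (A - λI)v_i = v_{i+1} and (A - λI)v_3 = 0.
We seek v_1 ∈ ker((A - 6I)^3) \ ker((A - 6I)^2), then set v_{i+1} = (A - 6I) v_i.

One such chain is v_1 = [[0, 0, 0, 0, 1]]^T, v_2 = [[0, 0, 0, 1, -1]]^T, v_3 = [[0, 0, 1, 2, -3]]^T. Check: (A - 6I) v_3 = [[0, 0, 0, 0, 0]]^T = 0.

v_1 = [[0, 0, 0, 0, 1]]^T, v_2 = [[0, 0, 0, 1, -1]]^T, v_3 = [[0, 0, 1, 2, -3]]^T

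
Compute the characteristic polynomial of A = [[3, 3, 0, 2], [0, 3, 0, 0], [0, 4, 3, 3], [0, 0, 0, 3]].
χ_A(x) = (x - 3)^4

xI - A = [[x - 3, -3, 0, -2], [0, x - 3, 0, 0], [0, -4, x - 3, -3], [0, 0, 0, x - 3]].

Expanding det(xI - A) along the first row:
det(xI - A) = + (x - 3)·det([[x - 3, 0, 0], [-4, x - 3, -3], [0, 0, x - 3]]) - (-3)·det([[0, 0, 0], [0, x - 3, -3], [0, 0, x - 3]]) + (0)·det([[0, x - 3, 0], [0, -4, -3], [0, 0, x - 3]]) - (-2)·det([[0, x - 3, 0], [0, -4, x - 3], [0, 0, 0]]).

Evaluating gives χ_A(x) = x^4 - 12x^3 + 54x^2 - 108x + 81 = (x - 3)^4.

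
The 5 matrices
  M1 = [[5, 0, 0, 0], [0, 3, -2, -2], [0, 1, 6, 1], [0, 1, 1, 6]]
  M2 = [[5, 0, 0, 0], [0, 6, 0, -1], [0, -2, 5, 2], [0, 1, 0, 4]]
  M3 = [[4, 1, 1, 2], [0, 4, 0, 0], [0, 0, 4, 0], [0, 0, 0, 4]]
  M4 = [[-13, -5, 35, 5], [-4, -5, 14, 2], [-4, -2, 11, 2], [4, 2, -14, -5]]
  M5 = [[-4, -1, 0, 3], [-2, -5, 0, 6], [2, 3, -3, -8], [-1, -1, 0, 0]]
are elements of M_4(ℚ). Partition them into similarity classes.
4 classes: {M1, M2}, {M3}, {M4}, {M5}

Characteristic polynomials: χ_{M1} = (x - 5)^4, χ_{M2} = (x - 5)^4, χ_{M3} = (x - 4)^4, χ_{M4} = (x + 3)^4, χ_{M5} = (x + 3)^4.

{M1, M2}: invariant factors x - 5, x - 5, (x - 5)^2.

{M3}: invariant factors x - 4, x - 4, (x - 4)^2.

{M4}: invariant factors x + 3, x + 3, (x + 3)^2.

{M5}: invariant factors (x + 3)^2, (x + 3)^2.

Matrices are similar if and only if their invariant-factor lists agree; the partition into similarity classes is {M1, M2}, {M3}, {M4}, {M5}.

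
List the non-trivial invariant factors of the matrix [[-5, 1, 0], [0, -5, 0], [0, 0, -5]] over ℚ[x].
x + 5, (x + 5)^2

The Jordan structure of A has elementary divisors (x + 5)^2, (x + 5). Arranging the block sizes at each eigenvalue in decreasing order and taking row products gives the invariant factors.

Invariant factors (smallest first, each dividing the next): x + 5, (x + 5)^2.

Check: the last factor (x + 5)^2 is the minimal polynomial, and the product (x + 5)^3 is the characteristic polynomial.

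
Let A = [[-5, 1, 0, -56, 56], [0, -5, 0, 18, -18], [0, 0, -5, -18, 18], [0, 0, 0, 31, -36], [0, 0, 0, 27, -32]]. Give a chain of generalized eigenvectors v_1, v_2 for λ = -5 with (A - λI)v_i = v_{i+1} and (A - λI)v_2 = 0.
v_1 = [[-2, 1, -1, 1, 1]]^T, v_2 = [[1, 0, 0, 0, 0]]^T

We seek v_1 ∈ ker((A + 5I)^2) \ ker(A + 5I), then set v_{i+1} = (A + 5I) v_i.

One such chain is v_1 = [[-2, 1, -1, 1, 1]]^T, v_2 = [[1, 0, 0, 0, 0]]^T. Check: (A + 5I) v_2 = [[0, 0, 0, 0, 0]]^T = 0.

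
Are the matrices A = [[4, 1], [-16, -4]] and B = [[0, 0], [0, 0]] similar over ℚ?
Both have characteristic polynomial x^2, but the minimal polynomial of A is x^2 while the minimal polynomial of B is x. The minimal polynomial is a similarity invariant, so A and B are not similar.

No.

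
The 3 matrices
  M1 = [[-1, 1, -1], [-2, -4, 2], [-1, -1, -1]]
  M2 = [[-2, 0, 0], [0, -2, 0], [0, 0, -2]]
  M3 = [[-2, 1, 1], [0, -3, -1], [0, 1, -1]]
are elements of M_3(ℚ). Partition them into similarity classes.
Characteristic polynomials: χ_{M1} = (x + 2)^3, χ_{M2} = (x + 2)^3, χ_{M3} = (x + 2)^3.

{M1, M3}: invariant factors x + 2, (x + 2)^2.

{M2}: invariant factors x + 2, x + 2, x + 2.

Matrices are similar if and only if their invariant-factor lists agree; the partition into similarity classes is {M1, M3}, {M2}.

2 classes: {M1, M3}, {M2}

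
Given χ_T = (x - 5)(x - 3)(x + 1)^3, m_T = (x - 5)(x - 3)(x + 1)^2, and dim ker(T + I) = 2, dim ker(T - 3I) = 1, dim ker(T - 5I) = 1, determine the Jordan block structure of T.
Jordan blocks: (-1, 2), (-1, 1), (3, 1), (5, 1)

λ = -1: algebraic multiplicity 3 (exponent in χ_T), largest block size 2 (exponent in m_T), 2 blocks (geometric multiplicity). These force block sizes [2, 1].
λ = 3: algebraic multiplicity 1 (exponent in χ_T), largest block size 1 (exponent in m_T), 1 block (geometric multiplicity). This forces block sizes [1].
λ = 5: algebraic multiplicity 1 (exponent in χ_T), largest block size 1 (exponent in m_T), 1 block (geometric multiplicity). This forces block sizes [1].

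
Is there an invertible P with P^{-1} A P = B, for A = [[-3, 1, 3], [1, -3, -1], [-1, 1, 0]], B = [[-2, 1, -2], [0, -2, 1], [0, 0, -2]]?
Two matrices over a field are similar if and only if they have the same invariant factors.

Both A and B have characteristic polynomial (x + 2)^3 and minimal polynomial (x + 2)^3. Computing further, both have invariant factors (x + 2)^3. Hence A and B are similar.

Yes.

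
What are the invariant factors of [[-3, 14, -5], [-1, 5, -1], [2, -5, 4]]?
The Jordan structure of A has elementary divisors (x - 2)^3. Arranging the block sizes at each eigenvalue in decreasing order and taking row products gives the invariant factors.

Invariant factors (smallest first, each dividing the next): (x - 2)^3.

Check: the last factor (x - 2)^3 is the minimal polynomial, and the product (x - 2)^3 is the characteristic polynomial.

(x - 2)^3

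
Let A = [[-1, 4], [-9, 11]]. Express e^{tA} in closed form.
A has Jordan form J = [[5, 1], [0, 5]] with A = PJP^{-1}, so e^{tA} = P e^{tJ} P^{-1}.

For a Jordan block J_k(λ), e^{tJ_k(λ)} = e^{λt} · (I + tN + t^2 N^2/2! + ... + t^{k-1} N^{k-1}/(k-1)!) where N is the nilpotent superdiagonal part.

Assembling the blocks and conjugating back gives the entries of e^{tA} as shown above.

e^{tA} = [[(1 - 6*t)*e^{5*t}, 4*t*e^{5*t}], [-9*t*e^{5*t}, (6*t + 1)*e^{5*t}]]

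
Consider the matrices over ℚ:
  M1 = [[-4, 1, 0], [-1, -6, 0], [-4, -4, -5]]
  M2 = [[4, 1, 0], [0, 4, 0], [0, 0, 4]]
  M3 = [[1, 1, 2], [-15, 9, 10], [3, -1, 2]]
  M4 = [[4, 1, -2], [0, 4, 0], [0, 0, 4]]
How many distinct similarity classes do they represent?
2 classes: {M1}, {M2, M3, M4}

Characteristic polynomials: χ_{M1} = (x + 5)^3, χ_{M2} = (x - 4)^3, χ_{M3} = (x - 4)^3, χ_{M4} = (x - 4)^3.

{M1}: invariant factors x + 5, (x + 5)^2.

{M2, M3, M4}: invariant factors x - 4, (x - 4)^2.

Matrices are similar if and only if their invariant-factor lists agree; the partition into similarity classes is {M1}, {M2, M3, M4}.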